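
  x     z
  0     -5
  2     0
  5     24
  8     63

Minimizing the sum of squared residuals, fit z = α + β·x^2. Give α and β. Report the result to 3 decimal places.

Setting ∂/∂α … = 0 gives: 4·α + 93·β = 82;  93·α + 4737·β = 4632.
(Σ1 = 4, Σx^2 = 93, Σx^2·x^2 = 4737, Σz = 82, Σx^2·z = 4632.)
Eliminating β: 4737·(row 1) − 93·(row 2) gives 10299·α = 4737·82 − 93·4632 = -42342, so α = -14114/3433.
Then β = (4632 − 93·(-14114/3433))/4737 = 3634/3433.

α = -4.111, β = 1.059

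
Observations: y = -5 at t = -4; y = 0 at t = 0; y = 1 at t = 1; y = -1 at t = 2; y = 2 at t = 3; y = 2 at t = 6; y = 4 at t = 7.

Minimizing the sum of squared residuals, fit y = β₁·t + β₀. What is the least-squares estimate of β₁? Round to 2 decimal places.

β₁ = 0.71

AᵀA·[β₁, β₀]ᵀ = Aᵀy reads: 115·β₁ + 15·β₀ = 65;  15·β₁ + 7·β₀ = 3.
(Σt·t = 115, Σt = 15, Σ1 = 7, Σt·y = 65, Σy = 3.)
Determinant 115·7 − 15² = 580.
β₁ = (65·7 − 15·3)/580 = 41/58; β₀ = (115·3 − 15·65)/580 = -63/58.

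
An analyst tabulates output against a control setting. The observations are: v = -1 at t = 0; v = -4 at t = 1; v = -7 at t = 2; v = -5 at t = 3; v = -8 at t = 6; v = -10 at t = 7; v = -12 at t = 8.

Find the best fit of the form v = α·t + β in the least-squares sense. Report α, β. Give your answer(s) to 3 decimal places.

Sums needed: Σt·t = 163, Σt = 27, Σ1 = 7.
For Aᵀv: Σt·v = -247, Σv = -47.
AᵀA·[α, β]ᵀ = Aᵀv becomes [[163, 27]; [27, 7]]·[α, β]ᵀ = [-247, -47]ᵀ.
Eliminating β: 7·(row 1) − 27·(row 2) gives 412·α = 7·(-247) − 27·(-47) = -460, so α = -115/103.
Then β = ((-47) − 27·(-115/103))/7 = -248/103.

α = -1.117, β = -2.408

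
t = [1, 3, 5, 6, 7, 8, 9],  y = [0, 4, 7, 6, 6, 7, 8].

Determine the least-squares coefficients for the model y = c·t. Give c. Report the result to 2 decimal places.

c = 0.95

Compute the Gram sums: Σt·t = 265.
Right-hand side: Σt·y = 253.
Normal equations: [[265]]·[c]ᵀ = [253]ᵀ.
c = 253/265 = 0.954717.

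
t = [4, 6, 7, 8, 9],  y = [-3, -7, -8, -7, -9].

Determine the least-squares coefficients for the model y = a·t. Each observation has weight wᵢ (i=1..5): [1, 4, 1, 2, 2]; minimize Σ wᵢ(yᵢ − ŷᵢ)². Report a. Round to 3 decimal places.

a = -1.022

Entries of AᵀWA: Σwᵢ·t·t = 499.
Moment sums: Σwᵢ·t·y = -510.
Normal equations: [[499]]·[a]ᵀ = [-510]ᵀ.
a = (-510)/499 = -1.02204.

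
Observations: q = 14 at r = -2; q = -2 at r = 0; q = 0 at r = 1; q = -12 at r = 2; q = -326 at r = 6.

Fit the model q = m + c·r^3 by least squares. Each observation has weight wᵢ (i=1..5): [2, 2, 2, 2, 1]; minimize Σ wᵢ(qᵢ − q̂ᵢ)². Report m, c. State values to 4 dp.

From the data, Σwᵢ·1 = 9, Σwᵢ·r^3 = 218, Σwᵢ·r^3·r^3 = 46914.
Right-hand side: Σwᵢ·q = -326, Σwᵢ·r^3·q = -70832.
Eliminating c: 46914·(row 1) − 218·(row 2) gives 374702·m = 46914·(-326) − 218·(-70832) = 147412, so m = 73706/187351.
Then c = ((-70832) − 218·(73706/187351))/46914 = -283210/187351.

m = 0.3934, c = -1.5117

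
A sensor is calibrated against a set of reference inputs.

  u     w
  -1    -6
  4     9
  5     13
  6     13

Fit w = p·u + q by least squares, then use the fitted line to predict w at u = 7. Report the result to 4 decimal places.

The normal system MᵀM·[p, q]ᵀ = Mᵀw is [[78, 14]; [14, 4]]·[p, q]ᵀ = [185, 29]ᵀ.
Δ = 78·4 − 14² = 116.
p = (185·4 − 14·29)/116 = 167/58; q = (78·29 − 14·185)/116 = -82/29.
At u = 7: ŵ = (167/58)·(7) + (-82/29)·(1) = 1005/58.

ŵ = 17.3276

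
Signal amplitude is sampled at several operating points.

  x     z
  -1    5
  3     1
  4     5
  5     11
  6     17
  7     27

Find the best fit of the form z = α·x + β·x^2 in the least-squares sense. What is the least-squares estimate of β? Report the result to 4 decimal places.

Forming MᵀM = [[136, 774]; [774, 4660]] and Mᵀz = [364, 2304]ᵀ gives MᵀM·[α, β]ᵀ = Mᵀz.
Δ = 136·4660 − 774² = 34684.
α = (364·4660 − 774·2304)/34684 = -21764/8671; β = (136·2304 − 774·364)/34684 = 7902/8671.

β = 0.9113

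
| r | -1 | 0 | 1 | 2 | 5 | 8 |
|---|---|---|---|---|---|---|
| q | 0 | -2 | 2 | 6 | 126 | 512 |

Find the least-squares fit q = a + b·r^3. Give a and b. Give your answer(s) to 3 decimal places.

Normal-equation sums: Σ1 = 6, Σr^3 = 645, Σr^3·r^3 = 277835.
For Aᵀq: Σq = 644, Σr^3·q = 277944.
So AᵀA·[a, b]ᵀ = Aᵀq: [[6, 645]; [645, 277835]]·[a, b]ᵀ = [644, 277944]ᵀ.
Determinant 6·277835 − 645² = 1250985.
a = (644·277835 − 645·277944)/1250985 = -69628/250197; b = (6·277944 − 645·644)/1250985 = 417428/416995.

a = -0.278, b = 1.001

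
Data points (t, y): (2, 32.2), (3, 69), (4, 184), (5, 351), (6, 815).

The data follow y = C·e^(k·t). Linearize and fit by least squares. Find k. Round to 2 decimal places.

k = 0.81

With ln yᵢ as the transformed response and tᵢ as the regressor:
Σt = 20.0000, Σ(t)² = 90.0000, Σln y = 25.4850, Σt·ln y = 110.0291.
Equations: 90.0000·k + 20.0000·ln C = 110.0291;  20.0000·k + 5·ln C = 25.4850.
Solving (det = 50.0000): k = 0.80891, ln C = 1.86135.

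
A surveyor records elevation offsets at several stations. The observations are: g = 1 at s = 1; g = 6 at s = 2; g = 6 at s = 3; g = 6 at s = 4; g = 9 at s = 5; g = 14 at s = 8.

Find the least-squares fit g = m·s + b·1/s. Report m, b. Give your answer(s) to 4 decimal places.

m = 1.7660, b = 0.3067

Forming XᵀX = [[119, 6]; [6, 21301/14400]] and Xᵀg = [212, 221/20]ᵀ gives XᵀX·[m, b]ᵀ = Xᵀg.
Δ = 119·(21301/14400) − 6² = 2016419/14400.
m = (212·(21301/14400) − 6·(221/20))/(2016419/14400) = 3561092/2016419; b = (119·(221/20) − 6·212)/(2016419/14400) = 618480/2016419.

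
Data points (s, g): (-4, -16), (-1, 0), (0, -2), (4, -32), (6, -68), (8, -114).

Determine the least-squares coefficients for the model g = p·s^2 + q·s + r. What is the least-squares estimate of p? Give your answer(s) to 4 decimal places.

p = -1.5002

Entries of MᵀM: Σs^2·s^2 = 5905, Σs^2·s = 727, Σs^2 = 133, Σs·s = 133, Σs = 13, Σ1 = 6.
For Mᵀg: Σs^2·g = -10512, Σs·g = -1384, Σg = -232.
Normal equations: [[5905, 727, 133]; [727, 133, 13]; [133, 13, 6]]·[p, q, r]ᵀ = [-10512, -1384, -232]ᵀ.
Solving the 3×3 system (Gaussian elimination) gives p = -26419/17610, q = -37457/17610, r = -2357/2935.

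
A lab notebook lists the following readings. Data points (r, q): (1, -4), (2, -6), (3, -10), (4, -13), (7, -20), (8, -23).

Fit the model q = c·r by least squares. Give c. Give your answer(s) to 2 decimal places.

c = -2.95

Setting ∂/∂c … = 0 gives: 143·c = -422.
c = (-422)/143 = -2.95105.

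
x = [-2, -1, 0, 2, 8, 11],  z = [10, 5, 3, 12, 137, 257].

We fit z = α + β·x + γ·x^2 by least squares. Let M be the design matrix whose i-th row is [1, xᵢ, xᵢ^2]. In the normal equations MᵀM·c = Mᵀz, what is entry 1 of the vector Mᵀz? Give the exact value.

Entry 1 ↔ basis 1, so (Mᵀz)_{1} = Σᵢ zᵢ = (1)·(10) + (1)·(5) + (1)·(3) + (1)·(12) + (1)·(137) + (1)·(257) = 424.

424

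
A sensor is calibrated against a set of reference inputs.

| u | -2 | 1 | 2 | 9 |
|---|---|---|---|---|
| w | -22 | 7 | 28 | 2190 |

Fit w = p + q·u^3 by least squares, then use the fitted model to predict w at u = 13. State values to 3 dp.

ŵ = 6593.413

Normal-equation sums: Σ1 = 4, Σu^3 = 730, Σu^3·u^3 = 531570.
Right-hand side: Σw = 2203, Σu^3·w = 1596917.
So XᵀX·[p, q]ᵀ = Xᵀw: [[4, 730]; [730, 531570]]·[p, q]ᵀ = [2203, 1596917]ᵀ.
Δ = 4·531570 − 730² = 1593380.
p = (2203·531570 − 730·1596917)/1593380 = 264965/79669; q = (4·1596917 − 730·2203)/1593380 = 2389739/796690.
At u = 13: ŵ = (264965/79669)·(1) + (2389739/796690)·(2197) = 5252906233/796690.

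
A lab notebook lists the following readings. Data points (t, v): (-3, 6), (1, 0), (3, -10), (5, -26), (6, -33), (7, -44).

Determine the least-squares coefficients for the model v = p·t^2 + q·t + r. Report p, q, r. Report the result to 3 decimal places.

Forming XᵀX = [[4485, 685, 129]; [685, 129, 19]; [129, 19, 6]] and Xᵀv = [-4030, -684, -107]ᵀ gives XᵀX·[p, q, r]ᵀ = Xᵀv.
Row-reducing yields p = -5059/8862, q = -8039/2954, r = 13550/4431.

p = -0.571, q = -2.721, r = 3.058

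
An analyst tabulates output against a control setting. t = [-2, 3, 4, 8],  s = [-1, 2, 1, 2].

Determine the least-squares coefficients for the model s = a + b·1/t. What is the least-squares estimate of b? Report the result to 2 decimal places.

b = 3.40

Sums needed: Σ1 = 4, Σ1/t = 5/24, Σ1/t·1/t = 253/576.
Moment sums: Σs = 4, Σ1/t·s = 5/3.
MᵀM·[a, b]ᵀ = Mᵀs becomes [[4, 5/24]; [5/24, 253/576]]·[a, b]ᵀ = [4, 5/3]ᵀ.
Δ = 4·(253/576) − (5/24)² = 329/192.
a = (4·(253/576) − (5/24)·(5/3))/(329/192) = 116/141; b = (4·(5/3) − (5/24)·4)/(329/192) = 160/47.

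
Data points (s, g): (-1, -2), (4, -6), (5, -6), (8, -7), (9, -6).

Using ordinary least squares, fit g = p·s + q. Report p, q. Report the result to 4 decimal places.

The normal equations are: 187·p + 25·q = -162;  25·p + 5·q = -27.
(Σs·s = 187, Σs = 25, Σ1 = 5, Σs·g = -162, Σg = -27.)
Δ = 187·5 − 25² = 310.
p = ((-162)·5 − 25·(-27))/310 = -27/62; q = (187·(-27) − 25·(-162))/310 = -999/310.

p = -0.4355, q = -3.2226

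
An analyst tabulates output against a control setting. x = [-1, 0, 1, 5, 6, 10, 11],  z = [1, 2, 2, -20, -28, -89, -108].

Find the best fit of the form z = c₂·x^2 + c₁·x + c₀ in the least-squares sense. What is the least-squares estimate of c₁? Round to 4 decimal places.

c₁ = 0.5382

Entries of MᵀM: Σx^2·x^2 = 26564, Σx^2·x = 2672, Σx^2 = 284, Σx·x = 284, Σx = 32, Σ1 = 7.
Moment sums: Σx^2·z = -23473, Σx·z = -2345, Σz = -240.
Row-reducing yields c₂ = -310493/322644, c₁ = 173657/322644, c₀ = 61767/26887.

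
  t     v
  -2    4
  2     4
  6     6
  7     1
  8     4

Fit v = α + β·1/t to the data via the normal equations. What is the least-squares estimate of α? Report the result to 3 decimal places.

α = 3.801

Forming AᵀA = [[5, 73/168]; [73/168, 15913/28224]] and Aᵀv = [19, 23/14]ᵀ gives AᵀA·[α, β]ᵀ = Aᵀv.
Δ = 5·(15913/28224) − (73/168)² = 18559/7056.
α = (19·(15913/28224) − (73/168)·(23/14))/(18559/7056) = 282199/74236; β = (5·(23/14) − (73/168)·19)/(18559/7056) = -294/18559.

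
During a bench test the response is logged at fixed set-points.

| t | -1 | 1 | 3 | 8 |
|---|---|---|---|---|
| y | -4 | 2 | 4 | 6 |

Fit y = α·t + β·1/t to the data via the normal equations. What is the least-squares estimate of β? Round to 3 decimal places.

β = 2.385

From the data, Σt·t = 75, Σt·1/t = 4, Σ1/t·1/t = 1225/576.
Moment sums: Σt·y = 66, Σ1/t·y = 97/12.
So MᵀM·[α, β]ᵀ = Mᵀy: [[75, 4]; [4, 1225/576]]·[α, β]ᵀ = [66, 97/12]ᵀ.
Δ = 75·(1225/576) − 4² = 27553/192.
α = (66·(1225/576) − 4·(97/12))/(27553/192) = 20742/27553; β = (75·(97/12) − 4·66)/(27553/192) = 65712/27553.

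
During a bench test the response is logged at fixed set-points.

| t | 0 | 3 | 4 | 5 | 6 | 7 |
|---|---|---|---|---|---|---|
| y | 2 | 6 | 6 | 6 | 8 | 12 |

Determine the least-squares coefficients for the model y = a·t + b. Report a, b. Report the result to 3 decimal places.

Normal-equation sums: Σt·t = 135, Σt = 25, Σ1 = 6.
Moment sums: Σt·y = 204, Σy = 40.
So XᵀX·[a, b]ᵀ = Xᵀy: [[135, 25]; [25, 6]]·[a, b]ᵀ = [204, 40]ᵀ.
Eliminating b: 6·(row 1) − 25·(row 2) gives 185·a = 6·204 − 25·40 = 224, so a = 224/185.
Then b = (40 − 25·(224/185))/6 = 60/37.

a = 1.211, b = 1.622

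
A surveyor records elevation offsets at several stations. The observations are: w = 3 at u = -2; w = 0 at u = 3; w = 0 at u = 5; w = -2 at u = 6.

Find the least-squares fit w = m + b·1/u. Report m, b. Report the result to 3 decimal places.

Normal-equation sums: Σ1 = 4, Σ1/u = 1/5, Σ1/u·1/u = 193/450.
Right-hand side: Σw = 1, Σ1/u·w = -11/6.
Normal equations: [[4, 1/5]; [1/5, 193/450]]·[m, b]ᵀ = [1, -11/6]ᵀ.
Δ = 4·(193/450) − (1/5)² = 377/225.
m = (1·(193/450) − (1/5)·(-11/6))/(377/225) = 179/377; b = (4·(-11/6) − (1/5)·1)/(377/225) = -1695/377.

m = 0.475, b = -4.496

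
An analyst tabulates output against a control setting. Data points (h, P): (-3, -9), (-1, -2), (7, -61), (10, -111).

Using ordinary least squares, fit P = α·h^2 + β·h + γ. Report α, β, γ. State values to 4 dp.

The normal equations are: 12483·α + 1315·β + 159·γ = -14172;  1315·α + 159·β + 13·γ = -1508;  159·α + 13·β + 4·γ = -183.
Row-reducing yields α = -152621/164596, β = -244005/164596, γ = -335283/82298.

α = -0.9272, β = -1.4824, γ = -4.0740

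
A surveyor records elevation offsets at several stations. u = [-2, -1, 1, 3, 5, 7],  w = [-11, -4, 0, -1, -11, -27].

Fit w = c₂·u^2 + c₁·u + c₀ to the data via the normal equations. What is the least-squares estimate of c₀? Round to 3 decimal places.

Setting ∂/∂c₂ … = 0 gives: 3125·c₂ + 487·c₁ + 89·c₀ = -1655;  487·c₂ + 89·c₁ + 13·c₀ = -221;  89·c₂ + 13·c₁ + 6·c₀ = -54.
(Σu^2·u^2 = 3125, Σu^2·u = 487, Σu^2 = 89, Σu·u = 89, Σu = 13, Σ1 = 6, Σu^2·w = -1655, Σu·w = -221, Σw = -54.)
Inverting the 3×3 Gram matrix, [c₂, c₁, c₀]ᵀ = [-12815/13956, 190547/69780, -15071/11630]ᵀ.

c₀ = -1.296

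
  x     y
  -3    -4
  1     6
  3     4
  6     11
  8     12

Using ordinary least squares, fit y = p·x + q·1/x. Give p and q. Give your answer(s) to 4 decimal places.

p = 1.4569, q = 3.7258

Sums needed: Σx·x = 119, Σx·1/x = 5, Σ1/x·1/x = 81/64.
For Mᵀy: Σx·y = 192, Σ1/x·y = 12.
So MᵀM·[p, q]ᵀ = Mᵀy: [[119, 5]; [5, 81/64]]·[p, q]ᵀ = [192, 12]ᵀ.
Determinant 119·(81/64) − 5² = 8039/64.
p = (192·(81/64) − 5·12)/(8039/64) = 11712/8039; q = (119·12 − 5·192)/(8039/64) = 29952/8039.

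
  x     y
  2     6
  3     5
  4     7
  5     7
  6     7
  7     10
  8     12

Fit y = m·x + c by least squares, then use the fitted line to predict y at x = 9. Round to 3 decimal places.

Setting ∂/∂m … = 0 gives: 203·m + 35·c = 298;  35·m + 7·c = 54.
(Σx·x = 203, Σx = 35, Σ1 = 7, Σx·y = 298, Σy = 54.)
det = 203·7 − 35² = 196.
m = (298·7 − 35·54)/196 = 1; c = (203·54 − 35·298)/196 = 19/7.
At x = 9: ŷ = (1)·(9) + (19/7)·(1) = 82/7.

ŷ = 11.714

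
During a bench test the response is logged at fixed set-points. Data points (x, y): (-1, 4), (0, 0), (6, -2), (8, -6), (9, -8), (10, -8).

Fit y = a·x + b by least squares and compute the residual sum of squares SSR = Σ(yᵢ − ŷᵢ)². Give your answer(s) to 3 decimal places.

SSR = 9.964

Normal-equation sums: Σx·x = 282, Σx = 32, Σ1 = 6.
For Aᵀy: Σx·y = -216, Σy = -20.
Normal equations: [[282, 32]; [32, 6]]·[a, b]ᵀ = [-216, -20]ᵀ.
Δ = 282·6 − 32² = 668.
a = ((-216)·6 − 32·(-20))/668 = -164/167; b = (282·(-20) − 32·(-216))/668 = 318/167.
Residuals: 186/167, -318/167, 332/167, -8/167, -178/167, -14/167; SSR = 1664/167.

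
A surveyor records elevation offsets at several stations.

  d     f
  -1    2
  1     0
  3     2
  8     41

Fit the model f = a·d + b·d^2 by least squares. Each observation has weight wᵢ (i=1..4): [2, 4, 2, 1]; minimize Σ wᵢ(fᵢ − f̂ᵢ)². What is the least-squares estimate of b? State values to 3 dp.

b = 0.828

From the data, Σwᵢ·d·d = 88, Σwᵢ·d·d^2 = 568, Σwᵢ·d^2·d^2 = 4264.
Moment sums: Σwᵢ·d·f = 336, Σwᵢ·d^2·f = 2664.
Eliminating b: 4264·(row 1) − 568·(row 2) gives 52608·a = 4264·336 − 568·2664 = -80448, so a = -419/274.
Then b = (2664 − 568·(-419/274))/4264 = 227/274.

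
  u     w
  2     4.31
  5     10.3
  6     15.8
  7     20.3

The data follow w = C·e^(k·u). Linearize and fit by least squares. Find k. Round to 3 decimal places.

k = 0.314

With ln wᵢ as the transformed response and uᵢ as the regressor:
XᵀX = [[114.0000, 20.0000]; [20.0000, 4]], rhs = [52.2170, 9.5637]ᵀ  (here Σu = 20.0000, Σ(u)² = 114.0000, Σln w = 9.5637, Σu·ln w = 52.2170).
Δ = 114.0000·4 − (20.0000)² = 56.0000; k = (52.2170·4 − 20.0000·9.5637)/56.0000 = 0.31417, ln C = (114.0000·9.5637 − 20.0000·52.2170)/56.0000 = 0.82006.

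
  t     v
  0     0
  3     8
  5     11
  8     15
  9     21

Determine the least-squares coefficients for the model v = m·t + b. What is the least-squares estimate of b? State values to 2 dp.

b = 0.54

With design matrix X, XᵀX = [[179, 25]; [25, 5]] and Xᵀv = [388, 55]ᵀ.
Δ = 179·5 − 25² = 270.
m = (388·5 − 25·55)/270 = 113/54; b = (179·55 − 25·388)/270 = 29/54.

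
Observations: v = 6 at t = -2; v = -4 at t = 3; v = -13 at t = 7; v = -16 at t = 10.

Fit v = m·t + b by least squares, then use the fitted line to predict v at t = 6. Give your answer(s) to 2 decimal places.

v̂ = -9.59

The normal equations are: 162·m + 18·b = -275;  18·m + 4·b = -27.
(Σt·t = 162, Σt = 18, Σ1 = 4, Σt·v = -275, Σv = -27.)
det = 162·4 − 18² = 324.
m = ((-275)·4 − 18·(-27))/324 = -307/162; b = (162·(-27) − 18·(-275))/324 = 16/9.
At t = 6: v̂ = (-307/162)·(6) + (16/9)·(1) = -259/27.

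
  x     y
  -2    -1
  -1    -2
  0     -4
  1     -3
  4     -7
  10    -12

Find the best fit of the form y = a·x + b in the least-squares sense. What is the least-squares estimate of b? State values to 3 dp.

Compute the Gram sums: Σx·x = 122, Σx = 12, Σ1 = 6.
For Aᵀy: Σx·y = -147, Σy = -29.
Determinant 122·6 − 12² = 588.
a = ((-147)·6 − 12·(-29))/588 = -89/98; b = (122·(-29) − 12·(-147))/588 = -887/294.

b = -3.017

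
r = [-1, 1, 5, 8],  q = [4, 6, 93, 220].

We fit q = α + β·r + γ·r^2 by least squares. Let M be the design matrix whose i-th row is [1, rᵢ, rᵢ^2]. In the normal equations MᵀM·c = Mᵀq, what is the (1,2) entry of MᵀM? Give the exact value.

13

Row 1 ↔ basis 1, column 2 ↔ basis r, so (MᵀM)_{1,2} = Σᵢ r = (1)·(-1) + (1)·(1) + (1)·(5) + (1)·(8) = 13.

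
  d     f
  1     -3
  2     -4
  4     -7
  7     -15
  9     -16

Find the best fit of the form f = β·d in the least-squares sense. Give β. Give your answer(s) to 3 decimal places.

β = -1.907

MᵀM·[β]ᵀ = Mᵀf reads: 151·β = -288.
(Σd·d = 151, Σd·f = -288.)
β = (-288)/151 = -1.90728.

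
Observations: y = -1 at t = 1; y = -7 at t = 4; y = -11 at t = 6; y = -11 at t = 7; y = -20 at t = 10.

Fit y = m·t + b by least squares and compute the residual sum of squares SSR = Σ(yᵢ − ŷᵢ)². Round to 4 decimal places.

SSR = 4.7434

With design matrix X, XᵀX = [[202, 28]; [28, 5]] and Xᵀy = [-372, -50]ᵀ.
Eliminating b: 5·(row 1) − 28·(row 2) gives 226·m = 5·(-372) − 28·(-50) = -460, so m = -230/113.
Then b = ((-50) − 28·(-230/113))/5 = 158/113.
Residuals: -41/113, -29/113, -21/113, 209/113, -118/113; SSR = 536/113.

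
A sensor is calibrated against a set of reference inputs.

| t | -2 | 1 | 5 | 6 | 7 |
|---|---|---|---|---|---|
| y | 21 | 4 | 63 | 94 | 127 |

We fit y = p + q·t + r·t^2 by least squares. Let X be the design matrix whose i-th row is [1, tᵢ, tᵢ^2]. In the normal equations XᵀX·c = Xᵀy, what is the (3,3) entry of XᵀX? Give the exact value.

Row 3 ↔ basis t^2, column 3 ↔ basis t^2, so (XᵀX)_{3,3} = Σᵢ (t^2)·(t^2) = (4)·(4) + (1)·(1) + (25)·(25) + (36)·(36) + (49)·(49) = 4339.

4339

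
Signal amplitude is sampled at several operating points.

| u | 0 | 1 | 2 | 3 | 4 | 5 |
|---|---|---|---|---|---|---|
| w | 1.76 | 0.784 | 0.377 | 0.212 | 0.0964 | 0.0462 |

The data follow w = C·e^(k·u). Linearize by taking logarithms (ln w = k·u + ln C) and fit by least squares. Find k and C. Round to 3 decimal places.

k = -0.716, C = 1.683

With ln wᵢ as the transformed response and uᵢ as the regressor:
AᵀA = [[55.0000, 15.0000]; [15.0000, 6]], rhs = [-31.5787, -7.6187]ᵀ  (here Σu = 15.0000, Σ(u)² = 55.0000, Σln w = -7.6187, Σu·ln w = -31.5787).
Solving (det = 105.0000): k = -0.71611, ln C = 0.52048, so C = exp(0.52048) = 1.68284.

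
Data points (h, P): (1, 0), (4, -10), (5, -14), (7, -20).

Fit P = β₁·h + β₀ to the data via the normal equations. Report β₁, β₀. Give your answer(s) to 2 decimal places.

With design matrix M, MᵀM = [[91, 17]; [17, 4]] and MᵀP = [-250, -44]ᵀ.
Δ = 91·4 − 17² = 75.
β₁ = ((-250)·4 − 17·(-44))/75 = -84/25; β₀ = (91·(-44) − 17·(-250))/75 = 82/25.

β₁ = -3.36, β₀ = 3.28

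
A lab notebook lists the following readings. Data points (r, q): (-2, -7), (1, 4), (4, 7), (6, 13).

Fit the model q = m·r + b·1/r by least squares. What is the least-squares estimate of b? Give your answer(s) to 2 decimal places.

Sums needed: Σr·r = 57, Σr·1/r = 4, Σ1/r·1/r = 193/144.
Right-hand side: Σr·q = 124, Σ1/r·q = 137/12.
Normal equations: [[57, 4]; [4, 193/144]]·[m, b]ᵀ = [124, 137/12]ᵀ.
Eliminating b: (193/144)·(row 1) − 4·(row 2) gives (2899/48)·m = (193/144)·124 − 4·(137/12) = 4339/36, so m = 17356/8697.
Then b = ((137/12) − 4·(17356/8697))/(193/144) = 7428/2899.

b = 2.56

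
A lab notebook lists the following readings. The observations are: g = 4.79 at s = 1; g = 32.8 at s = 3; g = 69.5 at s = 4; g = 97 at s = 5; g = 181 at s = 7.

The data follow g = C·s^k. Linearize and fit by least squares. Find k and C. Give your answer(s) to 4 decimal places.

Let Y = ln g. Fitting Y = k·ln s + ln C by least squares:
AᵀA = [[9.5056, 6.0403]; [6.0403, 5]], rhs = [27.1929, 19.0715]ᵀ  (here Σln s = 6.0403, Σ(ln s)² = 9.5056, Σln g = 19.0715, Σln s·ln g = 27.1929).
Solving (det = 11.0434): k = 1.88055, ln C = 1.54250, so C = exp(1.54250) = 4.67625.

k = 1.8806, C = 4.6763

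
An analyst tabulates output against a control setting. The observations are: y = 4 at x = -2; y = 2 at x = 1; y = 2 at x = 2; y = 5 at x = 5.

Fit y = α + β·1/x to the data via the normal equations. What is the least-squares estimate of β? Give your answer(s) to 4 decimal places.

Compute the Gram sums: Σ1 = 4, Σ1/x = 6/5, Σ1/x·1/x = 77/50.
For Aᵀy: Σy = 13, Σ1/x·y = 2.
Eliminating β: (77/50)·(row 1) − (6/5)·(row 2) gives (118/25)·α = (77/50)·13 − (6/5)·2 = 881/50, so α = 881/236.
Then β = (2 − (6/5)·(881/236))/(77/50) = -95/59.

β = -1.6102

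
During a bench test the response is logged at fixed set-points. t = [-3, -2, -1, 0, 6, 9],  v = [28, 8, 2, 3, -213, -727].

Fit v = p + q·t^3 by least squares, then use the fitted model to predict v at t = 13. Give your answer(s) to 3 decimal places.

XᵀX·[p, q]ᵀ = Xᵀv reads: 6·p + 909·q = -899;  909·p + 578891·q = -576813.
(Σ1 = 6, Σt^3 = 909, Σt^3·t^3 = 578891, Σv = -899, Σt^3·v = -576813.)
Δ = 6·578891 − 909² = 2647065.
p = ((-899)·578891 − 909·(-576813))/2647065 = 3900008/2647065; q = (6·(-576813) − 909·(-899))/2647065 = -881229/882355.
At t = 13: v̂ = (3900008/2647065)·(1) + (-881229/882355)·(2197) = -5804280331/2647065.

v̂ = -2192.723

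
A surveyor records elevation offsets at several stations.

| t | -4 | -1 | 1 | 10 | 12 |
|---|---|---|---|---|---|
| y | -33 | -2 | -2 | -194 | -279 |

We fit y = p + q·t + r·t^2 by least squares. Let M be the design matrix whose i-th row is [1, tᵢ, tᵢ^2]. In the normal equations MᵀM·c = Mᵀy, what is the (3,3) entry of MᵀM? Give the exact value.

Row 3 ↔ basis t^2, column 3 ↔ basis t^2, so (MᵀM)_{3,3} = Σᵢ (t^2)·(t^2) = (16)·(16) + (1)·(1) + (1)·(1) + (100)·(100) + (144)·(144) = 30994.

30994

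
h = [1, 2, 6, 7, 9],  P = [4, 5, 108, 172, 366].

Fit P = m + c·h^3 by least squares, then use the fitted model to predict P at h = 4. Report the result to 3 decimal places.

AᵀA·[m, c]ᵀ = AᵀP reads: 5·m + 1297·c = 655;  1297·m + 695811·c = 349182.
Eliminating c: 695811·(row 1) − 1297·(row 2) gives 1796846·m = 695811·655 − 1297·349182 = 2867151, so m = 2867151/1796846.
Then c = (349182 − 1297·(2867151/1796846))/695811 = 896375/1796846.
At h = 4: P̂ = (2867151/1796846)·(1) + (896375/1796846)·(64) = 60235151/1796846.

P̂ = 33.523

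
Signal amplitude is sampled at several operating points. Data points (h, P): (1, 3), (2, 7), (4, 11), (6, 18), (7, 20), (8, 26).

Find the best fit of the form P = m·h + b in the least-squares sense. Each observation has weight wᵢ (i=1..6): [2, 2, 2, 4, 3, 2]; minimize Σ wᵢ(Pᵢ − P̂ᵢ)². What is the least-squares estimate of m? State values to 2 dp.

Sums needed: Σwᵢ·h·h = 461, Σwᵢ·h = 75, Σwᵢ·1 = 15.
Moment sums: Σwᵢ·h·P = 1390, Σwᵢ·P = 226.
Eliminating b: 15·(row 1) − 75·(row 2) gives 1290·m = 15·1390 − 75·226 = 3900, so m = 130/43.
Then b = (226 − 75·(130/43))/15 = -32/645.

m = 3.02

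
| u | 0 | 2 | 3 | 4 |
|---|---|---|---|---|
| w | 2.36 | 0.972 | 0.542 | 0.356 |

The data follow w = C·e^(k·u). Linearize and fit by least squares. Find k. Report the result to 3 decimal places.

Linearized form: ln w = k·u + ln C. From the 4 transformed points,
Sums: Σu = 9.0000, Σ(u)² = 29.0000, Σln w = -0.8151, Σu·ln w = -6.0256.
Normal system: [[29.0000, 9.0000]; [9.0000, 4]]·[k, ln C]ᵀ = [-6.0256, -0.8151]ᵀ.
Δ = 29.0000·4 − (9.0000)² = 35.0000; k = (-6.0256·4 − 9.0000·-0.8151)/35.0000 = -0.47905, ln C = (29.0000·-0.8151 − 9.0000·-6.0256)/35.0000 = 0.87410.

k = -0.479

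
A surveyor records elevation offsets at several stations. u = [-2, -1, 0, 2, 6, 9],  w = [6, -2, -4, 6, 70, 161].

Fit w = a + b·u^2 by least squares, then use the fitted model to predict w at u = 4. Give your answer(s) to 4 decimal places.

With design matrix A, AᵀA = [[6, 126]; [126, 7890]] and Aᵀw = [237, 15607]ᵀ.
Eliminating b: 7890·(row 1) − 126·(row 2) gives 31464·a = 7890·237 − 126·15607 = -96552, so a = -1341/437.
Then b = (15607 − 126·(-1341/437))/7890 = 5315/2622.
At u = 4: ŵ = (-1341/437)·(1) + (5315/2622)·(16) = 38497/1311.

ŵ = 29.3646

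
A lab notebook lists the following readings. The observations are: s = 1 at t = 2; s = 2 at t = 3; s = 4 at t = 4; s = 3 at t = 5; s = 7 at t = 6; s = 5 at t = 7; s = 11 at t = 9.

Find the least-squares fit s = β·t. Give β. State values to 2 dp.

Sums needed: Σt·t = 220.
Right-hand side: Σt·s = 215.
β = 215/220 = 0.977273.

β = 0.98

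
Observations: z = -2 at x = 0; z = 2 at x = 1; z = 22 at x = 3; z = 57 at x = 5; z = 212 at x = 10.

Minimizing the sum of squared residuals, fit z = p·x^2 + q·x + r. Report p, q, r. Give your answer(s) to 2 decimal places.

p = 1.92, q = 2.23, r = -2.05

The normal equations are: 10707·p + 1153·q + 135·r = 22825;  1153·p + 135·q + 19·r = 2473;  135·p + 19·q + 5·r = 291.
Inverting the 3×3 Gram matrix, [p, q, r]ᵀ = [81228/42367, 94558/42367, -86717/42367]ᵀ.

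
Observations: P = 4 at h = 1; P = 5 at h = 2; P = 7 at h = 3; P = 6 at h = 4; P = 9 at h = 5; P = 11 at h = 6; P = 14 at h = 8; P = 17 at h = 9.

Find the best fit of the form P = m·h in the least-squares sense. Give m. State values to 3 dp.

Compute the Gram sums: Σh·h = 236.
Moment sums: Σh·P = 435.
m = 435/236 = 1.84322.

m = 1.843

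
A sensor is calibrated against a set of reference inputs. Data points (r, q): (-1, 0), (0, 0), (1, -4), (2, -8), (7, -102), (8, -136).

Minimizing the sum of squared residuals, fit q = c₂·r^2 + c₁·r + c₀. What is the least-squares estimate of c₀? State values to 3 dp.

c₀ = 0.433

With design matrix M, MᵀM = [[6515, 863, 119]; [863, 119, 17]; [119, 17, 6]] and Mᵀq = [-13738, -1822, -250]ᵀ.
Solving the 3×3 system (Gaussian elimination) gives c₂ = -3629/1780, c₁ = -5229/8900, c₀ = 1929/4450.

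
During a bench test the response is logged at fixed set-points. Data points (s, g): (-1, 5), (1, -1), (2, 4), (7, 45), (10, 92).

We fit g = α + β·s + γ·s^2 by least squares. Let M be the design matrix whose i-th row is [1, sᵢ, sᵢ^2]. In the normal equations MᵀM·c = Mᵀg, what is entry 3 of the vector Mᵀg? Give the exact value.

11425

Entry 3 ↔ basis s^2, so (Mᵀg)_{3} = Σᵢ (s^2)·gᵢ = (1)·(5) + (1)·(-1) + (4)·(4) + (49)·(45) + (100)·(92) = 11425.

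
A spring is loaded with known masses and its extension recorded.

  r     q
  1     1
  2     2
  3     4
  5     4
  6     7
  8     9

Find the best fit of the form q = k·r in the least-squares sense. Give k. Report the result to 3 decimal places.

k = 1.086

Sums needed: Σr·r = 139.
Moment sums: Σr·q = 151.
So AᵀA·[k]ᵀ = Aᵀq: [[139]]·[k]ᵀ = [151]ᵀ.
Hence k = 151 / 139 ≈ 1.08633.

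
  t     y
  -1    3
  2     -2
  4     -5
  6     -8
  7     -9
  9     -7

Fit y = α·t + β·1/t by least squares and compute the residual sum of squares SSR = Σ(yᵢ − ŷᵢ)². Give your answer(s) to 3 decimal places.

Sums needed: Σt·t = 187, Σt·1/t = 6, Σ1/t·1/t = 87193/63504.
Right-hand side: Σt·y = -201, Σ1/t·y = -2179/252.
Normal equations: [[187, 6]; [6, 87193/63504]]·[α, β]ᵀ = [-201, -2179/252]ᵀ.
det = 187·(87193/63504) − 6² = 14018947/63504.
α = ((-201)·(87193/63504) − 6·(-2179/252))/(14018947/63504) = -14231145/14018947; β = (187·(-2179/252) − 6·(-201))/(14018947/63504) = -26097372/14018947.
Residuals: 1728324/14018947, 13473082/14018947, -6645812/14018947, -22415144/14018947, -22824312/14018947, 32847384/14018947; SSR = 166276140/14018947.

SSR = 11.861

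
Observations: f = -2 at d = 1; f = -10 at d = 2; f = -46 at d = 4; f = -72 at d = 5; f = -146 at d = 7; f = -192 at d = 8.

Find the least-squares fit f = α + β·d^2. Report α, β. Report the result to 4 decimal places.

α = 2.1122, β = -3.0231

XᵀX·[α, β]ᵀ = Xᵀf reads: 6·α + 159·β = -468;  159·α + 7395·β = -22020.
(Σ1 = 6, Σd^2 = 159, Σd^2·d^2 = 7395, Σf = -468, Σd^2·f = -22020.)
Eliminating β: 7395·(row 1) − 159·(row 2) gives 19089·α = 7395·(-468) − 159·(-22020) = 40320, so α = 640/303.
Then β = ((-22020) − 159·(640/303))/7395 = -916/303.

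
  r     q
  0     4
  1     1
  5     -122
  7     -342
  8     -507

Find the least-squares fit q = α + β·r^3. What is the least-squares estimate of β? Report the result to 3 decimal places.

The normal equations are: 5·α + 981·β = -966;  981·α + 395419·β = -392139.
(Σ1 = 5, Σr^3 = 981, Σr^3·r^3 = 395419, Σq = -966, Σr^3·q = -392139.)
Determinant 5·395419 − 981² = 1014734.
α = ((-966)·395419 − 981·(-392139))/1014734 = 2713605/1014734; β = (5·(-392139) − 981·(-966))/1014734 = -1013049/1014734.

β = -0.998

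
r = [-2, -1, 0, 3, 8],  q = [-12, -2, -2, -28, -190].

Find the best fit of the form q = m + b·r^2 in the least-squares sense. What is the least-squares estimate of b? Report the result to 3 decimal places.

b = -2.960

With design matrix X, XᵀX = [[5, 78]; [78, 4194]] and Xᵀq = [-234, -12462]ᵀ.
Eliminating b: 4194·(row 1) − 78·(row 2) gives 14886·m = 4194·(-234) − 78·(-12462) = -9360, so m = -520/827.
Then b = ((-12462) − 78·(-520/827))/4194 = -7343/2481.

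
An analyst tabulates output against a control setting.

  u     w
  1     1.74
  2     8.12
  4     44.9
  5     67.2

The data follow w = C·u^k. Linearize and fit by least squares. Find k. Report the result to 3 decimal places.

With ln wᵢ as the transformed response and ln uᵢ as the regressor:
Σln u = 3.6889, Σ(ln u)² = 4.9926, Σln w = 10.6603, Σln u·ln w = 13.4977.
Equations: 4.9926·k + 3.6889·ln C = 13.4977;  3.6889·k + 4·ln C = 10.6603.
Solving (det = 6.3624): k = 2.30515, ln C = 0.53922.

k = 2.305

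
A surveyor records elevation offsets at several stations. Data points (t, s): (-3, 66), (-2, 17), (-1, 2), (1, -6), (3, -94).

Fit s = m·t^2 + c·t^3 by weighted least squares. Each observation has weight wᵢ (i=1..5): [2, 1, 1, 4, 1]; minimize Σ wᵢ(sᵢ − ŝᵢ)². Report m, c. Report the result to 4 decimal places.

m = -1.5883, c = -2.9681

Setting ∂/∂m … = 0 gives: 264·m + (-272)·c = 388;  (-272)·m + 2256·c = -6264.
det = 264·2256 − (-272)² = 521600.
m = (388·2256 − (-272)·(-6264))/521600 = -2589/1630; c = (264·(-6264) − (-272)·388)/521600 = -2419/815.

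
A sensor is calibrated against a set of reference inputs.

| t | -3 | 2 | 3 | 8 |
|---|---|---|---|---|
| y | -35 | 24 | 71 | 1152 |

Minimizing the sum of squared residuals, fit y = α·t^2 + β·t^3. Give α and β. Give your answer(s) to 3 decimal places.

α = 2.035, β = 1.995

Sums needed: Σt^2·t^2 = 4274, Σt^2·t^3 = 32800, Σt^3·t^3 = 263666.
Moment sums: Σt^2·y = 74148, Σt^3·y = 592878.
Normal equations: [[4274, 32800]; [32800, 263666]]·[α, β]ᵀ = [74148, 592878]ᵀ.
Determinant 4274·263666 − 32800² = 51068484.
α = (74148·263666 − 32800·592878)/51068484 = 2886338/1418569; β = (4274·592878 − 32800·74148)/51068484 = 2830727/1418569.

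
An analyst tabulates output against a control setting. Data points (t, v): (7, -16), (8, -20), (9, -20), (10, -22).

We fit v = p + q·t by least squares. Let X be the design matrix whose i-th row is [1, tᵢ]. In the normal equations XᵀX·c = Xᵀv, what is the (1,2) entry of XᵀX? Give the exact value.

34

Row 1 ↔ basis 1, column 2 ↔ basis t, so (XᵀX)_{1,2} = Σᵢ t = (1)·(7) + (1)·(8) + (1)·(9) + (1)·(10) = 34.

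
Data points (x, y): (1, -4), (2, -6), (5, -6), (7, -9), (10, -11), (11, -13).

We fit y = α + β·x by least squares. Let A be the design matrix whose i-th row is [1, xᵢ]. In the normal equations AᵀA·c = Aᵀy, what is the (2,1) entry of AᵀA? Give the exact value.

36

Row 2 ↔ basis x, column 1 ↔ basis 1, so (AᵀA)_{2,1} = Σᵢ x = (1)·(1) + (2)·(1) + (5)·(1) + (7)·(1) + (10)·(1) + (11)·(1) = 36.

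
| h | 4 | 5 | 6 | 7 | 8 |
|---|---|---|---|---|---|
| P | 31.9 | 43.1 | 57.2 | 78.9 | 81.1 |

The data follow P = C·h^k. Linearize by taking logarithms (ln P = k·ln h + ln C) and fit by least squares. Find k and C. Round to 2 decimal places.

k = 1.44, C = 4.33

Linearized form: ln P = k·ln h + ln C. From the 5 transformed points,
Over the data: Σln h = 8.8128, Σ(ln h)² = 15.8331, Σln P = 20.0365, Σln h·ln P = 35.7485.
Normal system: [[15.8331, 8.8128]; [8.8128, 5]]·[k, ln C]ᵀ = [35.7485, 20.0365]ᵀ.
Solving (det = 1.4995): k = 1.44266, ln C = 1.46452, so C = exp(1.46452) = 4.32547.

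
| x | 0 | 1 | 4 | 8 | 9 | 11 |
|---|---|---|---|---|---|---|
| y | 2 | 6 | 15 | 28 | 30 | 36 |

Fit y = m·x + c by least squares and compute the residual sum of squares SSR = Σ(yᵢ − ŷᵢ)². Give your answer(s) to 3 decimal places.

With design matrix M, MᵀM = [[283, 33]; [33, 6]] and Mᵀy = [956, 117]ᵀ.
Determinant 283·6 − 33² = 609.
m = (956·6 − 33·117)/609 = 625/203; c = (283·117 − 33·956)/609 = 521/203.
Residuals: -115/203, 72/203, 24/203, 163/203, -8/29, -88/203; SSR = 278/203.

SSR = 1.369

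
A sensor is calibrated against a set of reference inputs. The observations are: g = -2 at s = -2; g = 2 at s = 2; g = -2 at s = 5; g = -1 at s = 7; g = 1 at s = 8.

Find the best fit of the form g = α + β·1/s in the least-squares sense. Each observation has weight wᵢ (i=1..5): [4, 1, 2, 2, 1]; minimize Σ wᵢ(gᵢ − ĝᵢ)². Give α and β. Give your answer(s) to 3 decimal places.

Sums needed: Σwᵢ·1 = 10, Σwᵢ·1/s = -193/280, Σwᵢ·1/s·1/s = 108697/78400.
For XᵀWg: Σwᵢ·g = -11, Σwᵢ·1/s·g = 1131/280.
So XᵀWX·[α, β]ᵀ = XᵀWg: [[10, -193/280]; [-193/280, 108697/78400]]·[α, β]ᵀ = [-11, 1131/280]ᵀ.
Eliminating β: (108697/78400)·(row 1) − (-193/280)·(row 2) gives (1049721/78400)·α = (108697/78400)·(-11) − (-193/280)·(1131/280) = -122173/9800, so α = -977384/1049721.
Then β = ((1131/280) − (-193/280)·(-977384/1049721))/(108697/78400) = 2572360/1049721.

α = -0.931, β = 2.451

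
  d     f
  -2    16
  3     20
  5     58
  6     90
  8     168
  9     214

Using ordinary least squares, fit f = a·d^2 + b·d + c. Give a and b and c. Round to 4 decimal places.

a = 2.9313, b = -2.5101, c = -0.5258

From the data, Σd^2·d^2 = 12675, Σd^2·d = 1601, Σd^2 = 219, Σd·d = 219, Σd = 29, Σ1 = 6.
Moment sums: Σd^2·f = 33020, Σd·f = 4128, Σf = 566.
Inverting the 3×3 Gram matrix, [a, b, c]ᵀ = [109559/37376, -93817/37376, -4913/9344]ᵀ.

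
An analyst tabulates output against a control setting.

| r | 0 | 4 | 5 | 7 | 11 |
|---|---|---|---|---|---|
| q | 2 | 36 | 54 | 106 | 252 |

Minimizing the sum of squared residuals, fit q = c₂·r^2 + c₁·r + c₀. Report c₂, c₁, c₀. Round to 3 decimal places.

AᵀA·[c₂, c₁, c₀]ᵀ = Aᵀq reads: 17923·c₂ + 1863·c₁ + 211·c₀ = 37612;  1863·c₂ + 211·c₁ + 27·c₀ = 3928;  211·c₂ + 27·c₁ + 5·c₀ = 450.
Solving the 3×3 system (Gaussian elimination) gives c₂ = 20344/10067, c₁ = 5513/10067, c₀ = 17743/10067.

c₂ = 2.021, c₁ = 0.548, c₀ = 1.762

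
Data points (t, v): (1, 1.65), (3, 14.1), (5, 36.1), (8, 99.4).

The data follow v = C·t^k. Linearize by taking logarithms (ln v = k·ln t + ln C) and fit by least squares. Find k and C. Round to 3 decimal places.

With ln vᵢ as the transformed response and ln tᵢ as the regressor:
Sums: Σln t = 4.7875, Σ(ln t)² = 8.1213, Σln v = 11.3324, Σln t·ln v = 18.2427.
Normal system: [[8.1213, 4.7875]; [4.7875, 4]]·[k, ln C]ᵀ = [18.2427, 11.3324]ᵀ.
Slope k = (n·Σln t·ln v − Σln t·Σln v)/(n·Σ(ln t)² − (Σln t)²) = (4·18.2427 − 4.7875·11.3324)/9.5652 = 1.95679; ln C = (Σln v − k·Σln t)/n = 0.49107, so C = exp(0.49107) = 1.63406.

k = 1.957, C = 1.634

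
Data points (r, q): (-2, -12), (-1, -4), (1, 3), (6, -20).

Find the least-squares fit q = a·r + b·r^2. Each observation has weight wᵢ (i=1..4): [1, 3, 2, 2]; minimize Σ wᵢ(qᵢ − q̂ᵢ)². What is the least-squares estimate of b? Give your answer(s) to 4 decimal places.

b = -1.1386

With design matrix A, AᵀWA = [[81, 423]; [423, 2613]] and AᵀWq = [-198, -1494]ᵀ.
det = 81·2613 − 423² = 32724.
a = ((-198)·2613 − 423·(-1494))/32724 = 1061/303; b = (81·(-1494) − 423·(-198))/32724 = -115/101.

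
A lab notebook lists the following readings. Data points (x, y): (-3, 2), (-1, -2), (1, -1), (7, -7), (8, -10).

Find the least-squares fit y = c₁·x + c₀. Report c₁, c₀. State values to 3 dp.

From the data, Σx·x = 124, Σx = 12, Σ1 = 5.
For Mᵀy: Σx·y = -134, Σy = -18.
Normal equations: [[124, 12]; [12, 5]]·[c₁, c₀]ᵀ = [-134, -18]ᵀ.
Δ = 124·5 − 12² = 476.
c₁ = ((-134)·5 − 12·(-18))/476 = -227/238; c₀ = (124·(-18) − 12·(-134))/476 = -156/119.

c₁ = -0.954, c₀ = -1.311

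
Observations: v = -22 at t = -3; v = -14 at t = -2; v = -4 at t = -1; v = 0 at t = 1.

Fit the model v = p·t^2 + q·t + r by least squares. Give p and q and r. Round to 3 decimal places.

p = -1.500, q = 2.700, r = -1.000

With design matrix M, MᵀM = [[99, -35, 15]; [-35, 15, -5]; [15, -5, 4]] and Mᵀv = [-258, 98, -40]ᵀ.
Solving the 3×3 system (Gaussian elimination) gives p = -3/2, q = 27/10, r = -1.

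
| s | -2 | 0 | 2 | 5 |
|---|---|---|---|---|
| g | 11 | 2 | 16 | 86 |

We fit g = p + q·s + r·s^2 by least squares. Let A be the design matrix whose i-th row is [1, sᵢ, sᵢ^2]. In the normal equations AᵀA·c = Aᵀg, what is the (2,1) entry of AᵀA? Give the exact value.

5

Row 2 ↔ basis s, column 1 ↔ basis 1, so (AᵀA)_{2,1} = Σᵢ s = (-2)·(1) + (0)·(1) + (2)·(1) + (5)·(1) = 5.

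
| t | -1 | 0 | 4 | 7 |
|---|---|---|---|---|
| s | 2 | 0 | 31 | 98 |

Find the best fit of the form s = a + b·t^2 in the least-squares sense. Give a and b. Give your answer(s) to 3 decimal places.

a = -0.255, b = 2.000

Sums needed: Σ1 = 4, Σt^2 = 66, Σt^2·t^2 = 2658.
For Xᵀs: Σs = 131, Σt^2·s = 5300.
Δ = 4·2658 − 66² = 6276.
a = (131·2658 − 66·5300)/6276 = -267/1046; b = (4·5300 − 66·131)/6276 = 6277/3138.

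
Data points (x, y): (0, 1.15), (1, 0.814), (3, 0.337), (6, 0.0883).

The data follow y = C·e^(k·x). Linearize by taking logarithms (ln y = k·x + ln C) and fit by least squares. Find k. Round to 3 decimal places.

k = -0.432

Linearized form: ln y = k·x + ln C. From the 4 transformed points,
Over the data: Σx = 10.0000, Σ(x)² = 46.0000, Σln y = -3.5807, Σx·ln y = -18.0309.
Normal system: [[46.0000, 10.0000]; [10.0000, 4]]·[k, ln C]ᵀ = [-18.0309, -3.5807]ᵀ.
Solving (det = 84.0000): k = -0.43234, ln C = 0.18567.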